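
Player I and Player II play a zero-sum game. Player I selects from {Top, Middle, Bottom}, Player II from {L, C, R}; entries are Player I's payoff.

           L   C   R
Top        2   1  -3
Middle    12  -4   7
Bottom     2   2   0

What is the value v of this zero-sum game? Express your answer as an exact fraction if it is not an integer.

Row minima: Top → -3, Middle → -4, Bottom → 0; maximin = 0.
Column maxima: L → 12, C → 2, R → 7; minimax = 2.
0 ≠ 2, so there is no saddle point; optimal play is mixed.
L is strictly dominated by R (it gives Player I strictly more in every row), so Player II never plays it.
With L eliminated, Top is strictly dominated by Bottom (Bottom gives Player I strictly more in every remaining column), so Player I never plays it.
On the remaining 2×2 (Middle, Bottom vs C, R):
Let Player I play Middle with probability p. Expected payoff against C: (-4)p + 2(1−p) = −6p + 2; against R: 7p + 0(1−p) = 7p.
Setting these equal: −6p + 2 = 7p ⇒ −13p = -2 ⇒ p = 2/13, and the value is (-6)·(2/13) + 2 = 14/13.
For Player II: with q = P(C), equating Middle's and Bottom's payoffs gives −11q + 7 = 2q ⇒ q = 7/13.

14/13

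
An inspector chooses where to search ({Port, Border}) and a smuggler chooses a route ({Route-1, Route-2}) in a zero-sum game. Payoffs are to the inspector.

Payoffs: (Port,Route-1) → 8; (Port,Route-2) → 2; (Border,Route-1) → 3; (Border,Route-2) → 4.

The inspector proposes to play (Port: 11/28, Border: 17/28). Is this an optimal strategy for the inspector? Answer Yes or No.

No

Against Route-1 this mix gives (11/28)·8 + (17/28)·3 = 139/28.
Against Route-2 this mix gives (11/28)·2 + (17/28)·4 = 45/14.
The smuggler will play Route-2, holding the inspector to 45/14. Shifting weight toward the row that does better against Route-2 would raise this floor (the equalizing mix achieves 26/7 against both Route-2 and Route-1), so the proposed strategy is not optimal.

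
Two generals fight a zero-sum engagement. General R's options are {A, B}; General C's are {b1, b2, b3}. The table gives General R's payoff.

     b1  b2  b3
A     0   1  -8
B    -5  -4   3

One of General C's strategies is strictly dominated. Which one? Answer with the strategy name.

b1 holds General R's payoff strictly below b2 in every row: 0 < 1, -5 < -4.
So b2 is strictly dominated for General C.

b2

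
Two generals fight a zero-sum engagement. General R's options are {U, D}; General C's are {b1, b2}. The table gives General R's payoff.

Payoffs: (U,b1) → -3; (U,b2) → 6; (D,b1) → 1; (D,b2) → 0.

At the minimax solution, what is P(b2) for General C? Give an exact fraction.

2/5

Row minima: U → -3, D → 0; maximin = 0.
Column maxima: b1 → 1, b2 → 6; minimax = 1.
0 ≠ 1, so there is no saddle point; optimal play is mixed.
Let General R play U with probability p. Expected payoff against b1: (-3)p + 1(1−p) = −4p + 1; against b2: 6p + 0(1−p) = 6p.
Setting these equal: −4p + 1 = 6p ⇒ −10p = -1 ⇒ p = 1/10, and the value is (-4)·(1/10) + 1 = 3/5.
For General C: with q = P(b1), equating U's and D's payoffs gives −9q + 6 = q ⇒ q = 3/5.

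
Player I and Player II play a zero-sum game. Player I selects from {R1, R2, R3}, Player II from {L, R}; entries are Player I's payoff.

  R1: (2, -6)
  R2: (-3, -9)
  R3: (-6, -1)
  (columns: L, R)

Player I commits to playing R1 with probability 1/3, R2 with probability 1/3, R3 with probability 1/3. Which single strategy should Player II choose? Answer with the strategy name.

If Player II plays L, Player I's expected payoff is (1/3)·2 + (1/3)·(-3) + (1/3)·(-6) = -7/3.
If Player II plays R, Player I's expected payoff is (1/3)·(-6) + (1/3)·(-9) + (1/3)·(-1) = -16/3.
Player II minimizes Player I's payoff; the smallest is -16/3, so the best response is R.

R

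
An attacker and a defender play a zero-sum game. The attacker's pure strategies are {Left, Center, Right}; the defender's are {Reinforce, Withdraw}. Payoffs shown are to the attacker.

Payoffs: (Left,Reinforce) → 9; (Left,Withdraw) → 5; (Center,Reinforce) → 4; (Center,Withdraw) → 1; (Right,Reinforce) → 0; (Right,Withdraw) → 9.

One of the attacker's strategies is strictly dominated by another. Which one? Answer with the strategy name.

Center

Left gives a strictly higher payoff than Center against every column: 9 > 4, 5 > 1.
So Center is strictly dominated and the attacker never plays it.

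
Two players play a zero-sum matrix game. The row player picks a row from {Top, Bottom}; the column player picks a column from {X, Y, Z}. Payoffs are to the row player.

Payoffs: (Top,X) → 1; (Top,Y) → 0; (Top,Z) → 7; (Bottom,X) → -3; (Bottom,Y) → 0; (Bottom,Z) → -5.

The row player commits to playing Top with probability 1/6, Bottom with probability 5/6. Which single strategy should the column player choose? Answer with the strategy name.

If the column player plays X, the row player's expected payoff is (1/6)·1 + (5/6)·(-3) = -7/3.
If the column player plays Y, the row player's expected payoff is (1/6)·0 + (5/6)·0 = 0.
If the column player plays Z, the row player's expected payoff is (1/6)·7 + (5/6)·(-5) = -3.
The column player minimizes the row player's payoff; the smallest is -3, so the best response is Z.

Z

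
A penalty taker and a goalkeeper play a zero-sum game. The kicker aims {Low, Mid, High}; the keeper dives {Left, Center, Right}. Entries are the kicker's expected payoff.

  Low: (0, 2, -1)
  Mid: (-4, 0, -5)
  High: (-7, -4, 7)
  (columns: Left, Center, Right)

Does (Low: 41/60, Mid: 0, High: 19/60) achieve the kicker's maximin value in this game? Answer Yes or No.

Against Left this mix gives (41/60)·0 + (19/60)·(-7) = -133/60.
Against Center this mix gives (41/60)·2 + (19/60)·(-4) = 1/10.
Against Right this mix gives (41/60)·(-1) + (19/60)·7 = 23/15.
The keeper will play Left, holding the kicker to -133/60. Shifting weight toward the row that does better against Left would raise this floor (the equalizing mix achieves -7/15 against both Left and Right), so the proposed strategy is not optimal.

No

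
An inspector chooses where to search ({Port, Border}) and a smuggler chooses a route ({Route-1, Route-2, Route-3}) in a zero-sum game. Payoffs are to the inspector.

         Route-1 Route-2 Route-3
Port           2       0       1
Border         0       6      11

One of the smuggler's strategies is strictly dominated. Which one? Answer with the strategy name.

Route-3

Route-2 holds the inspector's payoff strictly below Route-3 in every row: 0 < 1, 6 < 11.
So Route-3 is strictly dominated for the smuggler.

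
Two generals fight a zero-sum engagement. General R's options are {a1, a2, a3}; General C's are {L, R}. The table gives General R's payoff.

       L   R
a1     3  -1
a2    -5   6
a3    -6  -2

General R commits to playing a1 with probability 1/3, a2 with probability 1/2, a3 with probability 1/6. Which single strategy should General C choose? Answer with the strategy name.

L

If General C plays L, General R's expected payoff is (1/3)·3 + (1/2)·(-5) + (1/6)·(-6) = -5/2.
If General C plays R, General R's expected payoff is (1/3)·(-1) + (1/2)·6 + (1/6)·(-2) = 7/3.
General C minimizes General R's payoff; the smallest is -5/2, so the best response is L.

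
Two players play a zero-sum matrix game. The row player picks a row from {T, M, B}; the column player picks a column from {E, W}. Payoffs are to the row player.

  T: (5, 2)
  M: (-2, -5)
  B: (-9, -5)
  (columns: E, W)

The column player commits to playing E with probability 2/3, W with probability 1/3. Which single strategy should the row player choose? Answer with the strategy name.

Expected payoff of T: (2/3)·5 + (1/3)·2 = 4.
Expected payoff of M: (2/3)·(-2) + (1/3)·(-5) = -3.
Expected payoff of B: (2/3)·(-9) + (1/3)·(-5) = -23/3.
The largest is 4, so the row player's best response is T.

T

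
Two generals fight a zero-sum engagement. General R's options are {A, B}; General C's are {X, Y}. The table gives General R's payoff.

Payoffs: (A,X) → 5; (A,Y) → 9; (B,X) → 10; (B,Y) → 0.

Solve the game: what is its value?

Row minima: A → 5, B → 0; maximin = 5.
Column maxima: X → 10, Y → 9; minimax = 9.
5 ≠ 9, so there is no saddle point; optimal play is mixed.
Let General R play A with probability p. Expected payoff against X: 5p + 10(1−p) = −5p + 10; against Y: 9p + 0(1−p) = 9p.
Setting these equal: −5p + 10 = 9p ⇒ −14p = -10 ⇒ p = 5/7, and the value is (-5)·(5/7) + 10 = 45/7.
For General C: with q = P(X), equating A's and B's payoffs gives −4q + 9 = 10q ⇒ q = 9/14.

45/7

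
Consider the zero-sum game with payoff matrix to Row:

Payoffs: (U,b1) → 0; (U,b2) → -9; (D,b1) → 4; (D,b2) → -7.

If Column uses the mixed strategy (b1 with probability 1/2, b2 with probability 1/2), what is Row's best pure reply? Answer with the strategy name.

D

Expected payoff of U: (1/2)·0 + (1/2)·(-9) = -9/2.
Expected payoff of D: (1/2)·4 + (1/2)·(-7) = -3/2.
The largest is -3/2, so Row's best response is D.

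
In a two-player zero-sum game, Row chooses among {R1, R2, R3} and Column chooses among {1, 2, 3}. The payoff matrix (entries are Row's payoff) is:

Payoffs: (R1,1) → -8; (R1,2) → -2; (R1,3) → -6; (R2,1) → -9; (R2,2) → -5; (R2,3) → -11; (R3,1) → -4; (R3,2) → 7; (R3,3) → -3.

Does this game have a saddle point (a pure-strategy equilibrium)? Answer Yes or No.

Row minima: R1 → -8, R2 → -11, R3 → -4; maximin = -4.
Column maxima: 1 → -4, 2 → 7, 3 → -3; minimax = -4.
maximin = minimax = -4, so a saddle point exists.

Yes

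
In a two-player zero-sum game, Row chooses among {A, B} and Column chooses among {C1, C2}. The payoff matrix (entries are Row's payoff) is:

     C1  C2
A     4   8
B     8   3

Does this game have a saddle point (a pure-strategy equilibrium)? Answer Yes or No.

No

Row minima: A → 4, B → 3; maximin = 4.
Column maxima: C1 → 8, C2 → 8; minimax = 8.
4 ≠ 8, so no pure-strategy equilibrium exists.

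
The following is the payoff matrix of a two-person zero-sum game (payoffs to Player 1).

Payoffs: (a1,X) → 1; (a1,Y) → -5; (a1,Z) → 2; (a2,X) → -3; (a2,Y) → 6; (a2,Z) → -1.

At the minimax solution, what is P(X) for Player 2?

11/15

Row minima: a1 → -5, a2 → -3; maximin = -3.
Column maxima: X → 1, Y → 6, Z → 2; minimax = 1.
-3 ≠ 1, so there is no saddle point; optimal play is mixed.
Z is strictly dominated by X (it gives Player 1 strictly more in every row), so Player 2 never plays it.
On the remaining 2×2 (a1, a2 vs X, Y):
Let Player 1 play a1 with probability p. Expected payoff against X: 1p + (-3)(1−p) = 4p − 3; against Y: (-5)p + 6(1−p) = −11p + 6.
Setting these equal: 4p − 3 = −11p + 6 ⇒ 15p = 9 ⇒ p = 3/5, and the value is (4)·(3/5) − 3 = -3/5.
For Player 2: with q = P(X), equating a1's and a2's payoffs gives 6q − 5 = −9q + 6 ⇒ q = 11/15.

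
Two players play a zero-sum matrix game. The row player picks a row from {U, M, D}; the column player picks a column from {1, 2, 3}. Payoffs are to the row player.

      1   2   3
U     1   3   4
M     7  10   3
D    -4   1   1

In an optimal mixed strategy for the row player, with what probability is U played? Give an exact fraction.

4/7

Row minima: U → 1, M → 3, D → -4; maximin = 3.
Column maxima: 1 → 7, 2 → 10, 3 → 4; minimax = 4.
3 ≠ 4, so there is no saddle point; optimal play is mixed.
D is strictly dominated by U, so the row player never plays it.
2 is strictly dominated by 1 (it gives the row player strictly more in every row), so the column player never plays it.
On the remaining 2×2 (U, M vs 1, 3):
Let the row player play U with probability p. Expected payoff against 1: 1p + 7(1−p) = −6p + 7; against 3: 4p + 3(1−p) = p + 3.
Setting these equal: −6p + 7 = p + 3 ⇒ −7p = -4 ⇒ p = 4/7, and the value is (-6)·(4/7) + 7 = 25/7.
For the column player: with q = P(1), equating U's and M's payoffs gives −3q + 4 = 4q + 3 ⇒ q = 1/7.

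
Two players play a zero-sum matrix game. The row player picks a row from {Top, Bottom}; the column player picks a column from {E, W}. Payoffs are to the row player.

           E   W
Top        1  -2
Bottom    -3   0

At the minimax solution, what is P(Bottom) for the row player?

Row minima: Top → -2, Bottom → -3; maximin = -2.
Column maxima: E → 1, W → 0; minimax = 0.
-2 ≠ 0, so there is no saddle point; optimal play is mixed.
Let the row player play Top with probability p. Expected payoff against E: 1p + (-3)(1−p) = 4p − 3; against W: (-2)p + 0(1−p) = −2p.
Setting these equal: 4p − 3 = −2p ⇒ 6p = 3 ⇒ p = 1/2, and the value is (4)·(1/2) − 3 = -1.
For the column player: with q = P(E), equating Top's and Bottom's payoffs gives 3q − 2 = −3q ⇒ q = 1/3.

1/2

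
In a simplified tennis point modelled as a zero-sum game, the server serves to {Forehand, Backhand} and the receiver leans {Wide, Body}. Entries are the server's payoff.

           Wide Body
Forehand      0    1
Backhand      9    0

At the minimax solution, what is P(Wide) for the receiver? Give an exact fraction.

Row minima: Forehand → 0, Backhand → 0; maximin = 0.
Column maxima: Wide → 9, Body → 1; minimax = 1.
0 ≠ 1, so there is no saddle point; optimal play is mixed.
Let the server play Forehand with probability p. Expected payoff against Wide: 0p + 9(1−p) = −9p + 9; against Body: 1p + 0(1−p) = p.
Setting these equal: −9p + 9 = p ⇒ −10p = -9 ⇒ p = 9/10, and the value is (-9)·(9/10) + 9 = 9/10.
For the receiver: with q = P(Wide), equating Forehand's and Backhand's payoffs gives −q + 1 = 9q ⇒ q = 1/10.

1/10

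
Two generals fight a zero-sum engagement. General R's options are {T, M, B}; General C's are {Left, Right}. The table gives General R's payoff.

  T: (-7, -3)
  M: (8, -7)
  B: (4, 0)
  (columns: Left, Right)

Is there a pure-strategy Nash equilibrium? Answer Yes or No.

Row minima: T → -7, M → -7, B → 0; maximin = 0.
Column maxima: Left → 8, Right → 0; minimax = 0.
maximin = minimax = 0, so a saddle point exists.

Yes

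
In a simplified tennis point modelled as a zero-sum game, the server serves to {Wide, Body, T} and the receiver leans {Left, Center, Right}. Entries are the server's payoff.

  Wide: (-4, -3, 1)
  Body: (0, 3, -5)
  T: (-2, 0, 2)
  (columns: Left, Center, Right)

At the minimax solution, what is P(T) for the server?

5/9

Row minima: Wide → -4, Body → -5, T → -2; maximin = -2.
Column maxima: Left → 0, Center → 3, Right → 2; minimax = 0.
-2 ≠ 0, so there is no saddle point; optimal play is mixed.
Wide is strictly dominated by T, so the server never plays it.
Center is strictly dominated by Left (it gives the server strictly more in every row), so the receiver never plays it.
On the remaining 2×2 (Body, T vs Left, Right):
Let the server play Body with probability p. Expected payoff against Left: 0p + (-2)(1−p) = 2p − 2; against Right: (-5)p + 2(1−p) = −7p + 2.
Setting these equal: 2p − 2 = −7p + 2 ⇒ 9p = 4 ⇒ p = 4/9, and the value is (2)·(4/9) − 2 = -10/9.
For the receiver: with q = P(Left), equating Body's and T's payoffs gives 5q − 5 = −4q + 2 ⇒ q = 7/9.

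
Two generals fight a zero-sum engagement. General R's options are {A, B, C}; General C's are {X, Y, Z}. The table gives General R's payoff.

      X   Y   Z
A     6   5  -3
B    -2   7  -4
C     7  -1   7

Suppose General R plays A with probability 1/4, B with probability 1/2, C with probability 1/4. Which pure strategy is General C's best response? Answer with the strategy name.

Z

If General C plays X, General R's expected payoff is (1/4)·6 + (1/2)·(-2) + (1/4)·7 = 9/4.
If General C plays Y, General R's expected payoff is (1/4)·5 + (1/2)·7 + (1/4)·(-1) = 9/2.
If General C plays Z, General R's expected payoff is (1/4)·(-3) + (1/2)·(-4) + (1/4)·7 = -1.
General C minimizes General R's payoff; the smallest is -1, so the best response is Z.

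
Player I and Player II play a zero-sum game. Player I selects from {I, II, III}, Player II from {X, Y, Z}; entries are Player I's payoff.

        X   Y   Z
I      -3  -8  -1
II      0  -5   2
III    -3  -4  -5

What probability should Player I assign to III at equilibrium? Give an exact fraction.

Row minima: I → -8, II → -5, III → -5; maximin = -5.
Column maxima: X → 0, Y → -4, Z → 2; minimax = -4.
-5 ≠ -4, so there is no saddle point; optimal play is mixed.
I is strictly dominated by II, so Player I never plays it.
X is strictly dominated by Y (it gives Player I strictly more in every row), so Player II never plays it.
On the remaining 2×2 (II, III vs Y, Z):
Let Player I play II with probability p. Expected payoff against Y: (-5)p + (-4)(1−p) = −p − 4; against Z: 2p + (-5)(1−p) = 7p − 5.
Setting these equal: −p − 4 = 7p − 5 ⇒ −8p = -1 ⇒ p = 1/8, and the value is (-1)·(1/8) − 4 = -33/8.
For Player II: with q = P(Y), equating II's and III's payoffs gives −7q + 2 = q − 5 ⇒ q = 7/8.

7/8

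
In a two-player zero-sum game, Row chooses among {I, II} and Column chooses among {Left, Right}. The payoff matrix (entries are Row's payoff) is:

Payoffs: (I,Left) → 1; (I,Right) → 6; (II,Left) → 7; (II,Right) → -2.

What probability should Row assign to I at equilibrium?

Row minima: I → 1, II → -2; maximin = 1.
Column maxima: Left → 7, Right → 6; minimax = 6.
1 ≠ 6, so there is no saddle point; optimal play is mixed.
Let Row play I with probability p. Expected payoff against Left: 1p + 7(1−p) = −6p + 7; against Right: 6p + (-2)(1−p) = 8p − 2.
Setting these equal: −6p + 7 = 8p − 2 ⇒ −14p = -9 ⇒ p = 9/14, and the value is (-6)·(9/14) + 7 = 22/7.
For Column: with q = P(Left), equating I's and II's payoffs gives −5q + 6 = 9q − 2 ⇒ q = 4/7.

9/14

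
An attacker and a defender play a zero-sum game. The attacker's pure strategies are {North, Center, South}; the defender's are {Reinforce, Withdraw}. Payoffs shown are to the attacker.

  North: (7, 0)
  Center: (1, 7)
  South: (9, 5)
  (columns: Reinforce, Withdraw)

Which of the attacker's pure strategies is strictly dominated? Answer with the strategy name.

South gives a strictly higher payoff than North against every column: 9 > 7, 5 > 0.
So North is strictly dominated and the attacker never plays it.

North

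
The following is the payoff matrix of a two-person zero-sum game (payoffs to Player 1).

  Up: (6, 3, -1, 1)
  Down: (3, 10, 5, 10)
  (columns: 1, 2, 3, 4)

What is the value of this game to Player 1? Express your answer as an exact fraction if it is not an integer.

11/3

Row minima: Up → -1, Down → 3; maximin = 3.
Column maxima: 1 → 6, 2 → 10, 3 → 5, 4 → 10; minimax = 5.
3 ≠ 5, so there is no saddle point; optimal play is mixed.
2 is strictly dominated by 3 (it gives Player 1 strictly more in every row), so Player 2 never plays it.
4 is strictly dominated by 3 (it gives Player 1 strictly more in every row), so Player 2 never plays it.
On the remaining 2×2 (Up, Down vs 1, 3):
Let Player 1 play Up with probability p. Expected payoff against 1: 6p + 3(1−p) = 3p + 3; against 3: (-1)p + 5(1−p) = −6p + 5.
Setting these equal: 3p + 3 = −6p + 5 ⇒ 9p = 2 ⇒ p = 2/9, and the value is (3)·(2/9) + 3 = 11/3.
For Player 2: with q = P(1), equating Up's and Down's payoffs gives 7q − 1 = −2q + 5 ⇒ q = 2/3.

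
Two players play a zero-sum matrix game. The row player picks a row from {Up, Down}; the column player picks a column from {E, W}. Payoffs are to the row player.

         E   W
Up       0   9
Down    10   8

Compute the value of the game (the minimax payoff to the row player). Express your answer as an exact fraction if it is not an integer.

90/11

Row minima: Up → 0, Down → 8; maximin = 8.
Column maxima: E → 10, W → 9; minimax = 9.
8 ≠ 9, so there is no saddle point; optimal play is mixed.
Let the row player play Up with probability p. Expected payoff against E: 0p + 10(1−p) = −10p + 10; against W: 9p + 8(1−p) = p + 8.
Setting these equal: −10p + 10 = p + 8 ⇒ −11p = -2 ⇒ p = 2/11, and the value is (-10)·(2/11) + 10 = 90/11.
For the column player: with q = P(E), equating Up's and Down's payoffs gives −9q + 9 = 2q + 8 ⇒ q = 1/11.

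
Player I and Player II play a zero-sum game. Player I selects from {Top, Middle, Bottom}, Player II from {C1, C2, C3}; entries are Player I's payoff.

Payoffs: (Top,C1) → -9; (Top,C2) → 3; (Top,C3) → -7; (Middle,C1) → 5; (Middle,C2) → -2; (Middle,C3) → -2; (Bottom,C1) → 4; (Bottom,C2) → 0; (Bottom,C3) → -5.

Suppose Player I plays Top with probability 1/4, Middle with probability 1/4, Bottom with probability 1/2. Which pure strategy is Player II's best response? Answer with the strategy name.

C3

If Player II plays C1, Player I's expected payoff is (1/4)·(-9) + (1/4)·5 + (1/2)·4 = 1.
If Player II plays C2, Player I's expected payoff is (1/4)·3 + (1/4)·(-2) + (1/2)·0 = 1/4.
If Player II plays C3, Player I's expected payoff is (1/4)·(-7) + (1/4)·(-2) + (1/2)·(-5) = -19/4.
Player II minimizes Player I's payoff; the smallest is -19/4, so the best response is C3.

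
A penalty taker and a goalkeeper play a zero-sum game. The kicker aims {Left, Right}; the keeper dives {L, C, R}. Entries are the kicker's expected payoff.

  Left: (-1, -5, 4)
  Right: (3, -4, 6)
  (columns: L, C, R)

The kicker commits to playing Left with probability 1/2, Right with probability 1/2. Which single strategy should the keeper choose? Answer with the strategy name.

C

If the keeper plays L, the kicker's expected payoff is (1/2)·(-1) + (1/2)·3 = 1.
If the keeper plays C, the kicker's expected payoff is (1/2)·(-5) + (1/2)·(-4) = -9/2.
If the keeper plays R, the kicker's expected payoff is (1/2)·4 + (1/2)·6 = 5.
The keeper minimizes the kicker's payoff; the smallest is -9/2, so the best response is C.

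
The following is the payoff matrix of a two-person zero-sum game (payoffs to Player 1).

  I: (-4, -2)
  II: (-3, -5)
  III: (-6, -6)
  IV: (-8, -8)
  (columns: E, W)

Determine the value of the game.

Row minima: I → -4, II → -5, III → -6, IV → -8; maximin = -4.
Column maxima: E → -3, W → -2; minimax = -3.
-4 ≠ -3, so there is no saddle point; optimal play is mixed.
III is strictly dominated by I, so Player 1 never plays it.
IV is strictly dominated by I, so Player 1 never plays it.
On the remaining 2×2 (I, II vs E, W):
Let Player 1 play I with probability p. Expected payoff against E: (-4)p + (-3)(1−p) = −p − 3; against W: (-2)p + (-5)(1−p) = 3p − 5.
Setting these equal: −p − 3 = 3p − 5 ⇒ −4p = -2 ⇒ p = 1/2, and the value is (-1)·(1/2) − 3 = -7/2.
For Player 2: with q = P(E), equating I's and II's payoffs gives −2q − 2 = 2q − 5 ⇒ q = 3/4.

-7/2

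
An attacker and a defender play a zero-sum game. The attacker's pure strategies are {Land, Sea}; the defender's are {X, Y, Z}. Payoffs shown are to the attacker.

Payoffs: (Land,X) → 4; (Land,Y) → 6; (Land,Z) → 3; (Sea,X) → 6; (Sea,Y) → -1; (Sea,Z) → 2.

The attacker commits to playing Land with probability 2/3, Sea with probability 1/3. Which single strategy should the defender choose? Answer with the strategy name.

Z

If the defender plays X, the attacker's expected payoff is (2/3)·4 + (1/3)·6 = 14/3.
If the defender plays Y, the attacker's expected payoff is (2/3)·6 + (1/3)·(-1) = 11/3.
If the defender plays Z, the attacker's expected payoff is (2/3)·3 + (1/3)·2 = 8/3.
The defender minimizes the attacker's payoff; the smallest is 8/3, so the best response is Z.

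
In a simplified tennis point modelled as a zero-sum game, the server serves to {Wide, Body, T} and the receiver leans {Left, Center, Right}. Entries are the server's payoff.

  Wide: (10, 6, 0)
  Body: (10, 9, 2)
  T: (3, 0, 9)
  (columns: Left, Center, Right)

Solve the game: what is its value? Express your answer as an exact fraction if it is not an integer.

81/16

Row minima: Wide → 0, Body → 2, T → 0; maximin = 2.
Column maxima: Left → 10, Center → 9, Right → 9; minimax = 9.
2 ≠ 9, so there is no saddle point; optimal play is mixed.
Left is strictly dominated by Center (it gives the server strictly more in every row), so the receiver never plays it.
With Left eliminated, Wide is strictly dominated by Body (Body gives the server strictly more in every remaining column), so the server never plays it.
On the remaining 2×2 (Body, T vs Center, Right):
Let the server play Body with probability p. Expected payoff against Center: 9p + 0(1−p) = 9p; against Right: 2p + 9(1−p) = −7p + 9.
Setting these equal: 9p = −7p + 9 ⇒ 16p = 9 ⇒ p = 9/16, and the value is (9)·(9/16) = 81/16.
For the receiver: with q = P(Center), equating Body's and T's payoffs gives 7q + 2 = −9q + 9 ⇒ q = 7/16.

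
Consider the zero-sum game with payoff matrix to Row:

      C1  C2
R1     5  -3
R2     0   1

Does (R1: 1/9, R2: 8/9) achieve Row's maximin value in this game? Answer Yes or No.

Against C1 this mix gives (1/9)·5 + (8/9)·0 = 5/9.
Against C2 this mix gives (1/9)·(-3) + (8/9)·1 = 5/9.
All of Column's active replies (C1, C2) yield 5/9, and no column does worse for Row. The mix makes Column indifferent and guarantees 5/9, so it is optimal.

Yes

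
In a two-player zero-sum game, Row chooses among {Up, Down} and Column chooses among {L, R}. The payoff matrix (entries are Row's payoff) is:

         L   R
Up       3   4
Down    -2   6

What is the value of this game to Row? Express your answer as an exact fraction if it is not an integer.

Row minima: Up → 3, Down → -2; maximin = 3.
Column maxima: L → 3, R → 6; minimax = 3.
Since maximin = minimax = 3, there is a saddle point and the value is 3.

3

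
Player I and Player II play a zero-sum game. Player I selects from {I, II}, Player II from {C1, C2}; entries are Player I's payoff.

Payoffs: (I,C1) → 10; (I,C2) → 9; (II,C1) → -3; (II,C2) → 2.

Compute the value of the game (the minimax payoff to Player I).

Row minima: I → 9, II → -3; maximin = 9.
Column maxima: C1 → 10, C2 → 9; minimax = 9.
Since maximin = minimax = 9, there is a saddle point and the value is 9.

9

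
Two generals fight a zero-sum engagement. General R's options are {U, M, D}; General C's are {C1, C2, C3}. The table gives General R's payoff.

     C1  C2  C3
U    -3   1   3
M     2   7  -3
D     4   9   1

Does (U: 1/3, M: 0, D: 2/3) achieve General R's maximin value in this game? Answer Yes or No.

Yes

Against C1 this mix gives (1/3)·(-3) + (2/3)·4 = 5/3.
Against C2 this mix gives (1/3)·1 + (2/3)·9 = 19/3.
Against C3 this mix gives (1/3)·3 + (2/3)·1 = 5/3.
All of General C's active replies (C1, C3) yield 5/3, and no column does worse for General R. The mix makes General C indifferent and guarantees 5/3, so it is optimal.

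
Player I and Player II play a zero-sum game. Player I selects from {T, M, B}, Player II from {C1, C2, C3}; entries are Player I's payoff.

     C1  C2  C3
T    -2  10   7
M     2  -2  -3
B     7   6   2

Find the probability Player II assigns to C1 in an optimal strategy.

Row minima: T → -2, M → -3, B → 2; maximin = 2.
Column maxima: C1 → 7, C2 → 10, C3 → 7; minimax = 7.
2 ≠ 7, so there is no saddle point; optimal play is mixed.
M is strictly dominated by B, so Player I never plays it.
C2 is strictly dominated by C3 (it gives Player I strictly more in every row), so Player II never plays it.
On the remaining 2×2 (T, B vs C1, C3):
Let Player I play T with probability p. Expected payoff against C1: (-2)p + 7(1−p) = −9p + 7; against C3: 7p + 2(1−p) = 5p + 2.
Setting these equal: −9p + 7 = 5p + 2 ⇒ −14p = -5 ⇒ p = 5/14, and the value is (-9)·(5/14) + 7 = 53/14.
For Player II: with q = P(C1), equating T's and B's payoffs gives −9q + 7 = 5q + 2 ⇒ q = 5/14.

5/14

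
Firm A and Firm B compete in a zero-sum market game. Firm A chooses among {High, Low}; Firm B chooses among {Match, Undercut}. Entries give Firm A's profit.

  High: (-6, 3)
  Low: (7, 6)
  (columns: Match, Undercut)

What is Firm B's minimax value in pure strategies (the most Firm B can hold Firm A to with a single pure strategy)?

Column maxima: Match → 7, Undercut → 6.
The smallest of these is 6.

6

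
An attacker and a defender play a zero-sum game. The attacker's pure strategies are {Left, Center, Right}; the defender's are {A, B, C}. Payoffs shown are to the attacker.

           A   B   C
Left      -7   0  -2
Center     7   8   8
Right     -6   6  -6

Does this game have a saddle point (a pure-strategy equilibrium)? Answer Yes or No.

Row minima: Left → -7, Center → 7, Right → -6; maximin = 7.
Column maxima: A → 7, B → 8, C → 8; minimax = 7.
maximin = minimax = 7, so a saddle point exists.

Yes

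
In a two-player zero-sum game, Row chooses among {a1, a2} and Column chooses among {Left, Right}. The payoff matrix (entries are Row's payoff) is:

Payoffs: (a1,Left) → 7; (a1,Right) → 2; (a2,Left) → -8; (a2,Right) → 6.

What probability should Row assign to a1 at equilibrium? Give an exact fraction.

14/19

Row minima: a1 → 2, a2 → -8; maximin = 2.
Column maxima: Left → 7, Right → 6; minimax = 6.
2 ≠ 6, so there is no saddle point; optimal play is mixed.
Let Row play a1 with probability p. Expected payoff against Left: 7p + (-8)(1−p) = 15p − 8; against Right: 2p + 6(1−p) = −4p + 6.
Setting these equal: 15p − 8 = −4p + 6 ⇒ 19p = 14 ⇒ p = 14/19, and the value is (15)·(14/19) − 8 = 58/19.
For Column: with q = P(Left), equating a1's and a2's payoffs gives 5q + 2 = −14q + 6 ⇒ q = 4/19.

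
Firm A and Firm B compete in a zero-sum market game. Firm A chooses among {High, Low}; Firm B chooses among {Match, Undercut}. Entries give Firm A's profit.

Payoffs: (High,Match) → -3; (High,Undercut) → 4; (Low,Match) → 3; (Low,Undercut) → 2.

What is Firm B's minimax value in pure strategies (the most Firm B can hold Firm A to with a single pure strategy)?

3

Column maxima: Match → 3, Undercut → 4.
The smallest of these is 3.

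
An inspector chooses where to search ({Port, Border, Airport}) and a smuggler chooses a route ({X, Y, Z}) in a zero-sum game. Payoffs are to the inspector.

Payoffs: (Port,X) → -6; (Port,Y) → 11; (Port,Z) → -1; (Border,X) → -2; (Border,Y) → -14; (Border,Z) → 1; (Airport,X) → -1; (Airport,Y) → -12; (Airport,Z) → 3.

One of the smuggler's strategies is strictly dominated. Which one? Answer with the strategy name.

Z

X holds the inspector's payoff strictly below Z in every row: -6 < -1, -2 < 1, -1 < 3.
So Z is strictly dominated for the smuggler.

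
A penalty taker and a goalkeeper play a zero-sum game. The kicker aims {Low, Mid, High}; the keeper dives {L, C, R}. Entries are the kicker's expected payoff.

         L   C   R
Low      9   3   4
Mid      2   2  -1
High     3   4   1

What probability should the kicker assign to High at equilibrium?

1/4

Row minima: Low → 3, Mid → -1, High → 1; maximin = 3.
Column maxima: L → 9, C → 4, R → 4; minimax = 4.
3 ≠ 4, so there is no saddle point; optimal play is mixed.
Mid is strictly dominated by Low, so the kicker never plays it.
L is strictly dominated by R (it gives the kicker strictly more in every row), so the keeper never plays it.
On the remaining 2×2 (Low, High vs C, R):
Let the kicker play Low with probability p. Expected payoff against C: 3p + 4(1−p) = −p + 4; against R: 4p + 1(1−p) = 3p + 1.
Setting these equal: −p + 4 = 3p + 1 ⇒ −4p = -3 ⇒ p = 3/4, and the value is (-1)·(3/4) + 4 = 13/4.
For the keeper: with q = P(C), equating Low's and High's payoffs gives −q + 4 = 3q + 1 ⇒ q = 3/4.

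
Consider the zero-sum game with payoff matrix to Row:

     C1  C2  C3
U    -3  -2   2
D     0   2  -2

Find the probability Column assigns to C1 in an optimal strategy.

Row minima: U → -3, D → -2; maximin = -2.
Column maxima: C1 → 0, C2 → 2, C3 → 2; minimax = 0.
-2 ≠ 0, so there is no saddle point; optimal play is mixed.
C2 is strictly dominated by C1 (it gives Row strictly more in every row), so Column never plays it.
On the remaining 2×2 (U, D vs C1, C3):
Let Row play U with probability p. Expected payoff against C1: (-3)p + 0(1−p) = −3p; against C3: 2p + (-2)(1−p) = 4p − 2.
Setting these equal: −3p = 4p − 2 ⇒ −7p = -2 ⇒ p = 2/7, and the value is (-3)·(2/7) = -6/7.
For Column: with q = P(C1), equating U's and D's payoffs gives −5q + 2 = 2q − 2 ⇒ q = 4/7.

4/7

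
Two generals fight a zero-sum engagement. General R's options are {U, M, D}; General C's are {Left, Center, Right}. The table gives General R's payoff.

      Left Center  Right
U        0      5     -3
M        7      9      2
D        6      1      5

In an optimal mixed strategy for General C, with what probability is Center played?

3/11

Row minima: U → -3, M → 2, D → 1; maximin = 2.
Column maxima: Left → 7, Center → 9, Right → 5; minimax = 5.
2 ≠ 5, so there is no saddle point; optimal play is mixed.
U is strictly dominated by M, so General R never plays it.
Left is strictly dominated by Right (it gives General R strictly more in every row), so General C never plays it.
On the remaining 2×2 (M, D vs Center, Right):
Let General R play M with probability p. Expected payoff against Center: 9p + 1(1−p) = 8p + 1; against Right: 2p + 5(1−p) = −3p + 5.
Setting these equal: 8p + 1 = −3p + 5 ⇒ 11p = 4 ⇒ p = 4/11, and the value is (8)·(4/11) + 1 = 43/11.
For General C: with q = P(Center), equating M's and D's payoffs gives 7q + 2 = −4q + 5 ⇒ q = 3/11.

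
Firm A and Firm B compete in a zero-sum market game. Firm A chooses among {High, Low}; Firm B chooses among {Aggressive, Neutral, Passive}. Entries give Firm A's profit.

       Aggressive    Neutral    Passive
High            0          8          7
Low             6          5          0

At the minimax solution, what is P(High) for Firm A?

Row minima: High → 0, Low → 0; maximin = 0.
Column maxima: Aggressive → 6, Neutral → 8, Passive → 7; minimax = 6.
0 ≠ 6, so there is no saddle point; optimal play is mixed.
Neutral is strictly dominated by Passive (it gives Firm A strictly more in every row), so Firm B never plays it.
On the remaining 2×2 (High, Low vs Aggressive, Passive):
Let Firm A play High with probability p. Expected payoff against Aggressive: 0p + 6(1−p) = −6p + 6; against Passive: 7p + 0(1−p) = 7p.
Setting these equal: −6p + 6 = 7p ⇒ −13p = -6 ⇒ p = 6/13, and the value is (-6)·(6/13) + 6 = 42/13.
For Firm B: with q = P(Aggressive), equating High's and Low's payoffs gives −7q + 7 = 6q ⇒ q = 7/13.

6/13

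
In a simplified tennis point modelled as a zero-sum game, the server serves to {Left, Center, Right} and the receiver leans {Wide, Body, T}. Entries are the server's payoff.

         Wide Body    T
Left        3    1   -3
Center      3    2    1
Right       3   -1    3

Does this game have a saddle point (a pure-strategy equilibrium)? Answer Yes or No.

No

Row minima: Left → -3, Center → 1, Right → -1; maximin = 1.
Column maxima: Wide → 3, Body → 2, T → 3; minimax = 2.
1 ≠ 2, so no pure-strategy equilibrium exists.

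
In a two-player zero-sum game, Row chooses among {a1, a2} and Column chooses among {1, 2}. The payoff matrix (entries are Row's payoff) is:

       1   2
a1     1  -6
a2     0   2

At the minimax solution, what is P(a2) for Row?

7/9

Row minima: a1 → -6, a2 → 0; maximin = 0.
Column maxima: 1 → 1, 2 → 2; minimax = 1.
0 ≠ 1, so there is no saddle point; optimal play is mixed.
Let Row play a1 with probability p. Expected payoff against 1: 1p + 0(1−p) = p; against 2: (-6)p + 2(1−p) = −8p + 2.
Setting these equal: p = −8p + 2 ⇒ 9p = 2 ⇒ p = 2/9, and the value is (1)·(2/9) = 2/9.
For Column: with q = P(1), equating a1's and a2's payoffs gives 7q − 6 = −2q + 2 ⇒ q = 8/9.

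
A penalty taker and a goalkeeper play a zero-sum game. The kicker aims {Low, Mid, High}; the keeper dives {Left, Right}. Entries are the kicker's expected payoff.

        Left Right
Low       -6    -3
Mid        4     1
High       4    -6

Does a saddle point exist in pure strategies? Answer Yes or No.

Yes

Row minima: Low → -6, Mid → 1, High → -6; maximin = 1.
Column maxima: Left → 4, Right → 1; minimax = 1.
maximin = minimax = 1, so a saddle point exists.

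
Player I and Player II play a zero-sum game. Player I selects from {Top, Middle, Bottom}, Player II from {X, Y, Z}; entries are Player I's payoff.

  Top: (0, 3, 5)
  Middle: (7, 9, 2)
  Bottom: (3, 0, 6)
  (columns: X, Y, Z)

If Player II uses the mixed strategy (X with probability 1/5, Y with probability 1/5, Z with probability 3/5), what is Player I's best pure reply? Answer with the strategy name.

Expected payoff of Top: (1/5)·0 + (1/5)·3 + (3/5)·5 = 18/5.
Expected payoff of Middle: (1/5)·7 + (1/5)·9 + (3/5)·2 = 22/5.
Expected payoff of Bottom: (1/5)·3 + (1/5)·0 + (3/5)·6 = 21/5.
The largest is 22/5, so Player I's best response is Middle.

Middle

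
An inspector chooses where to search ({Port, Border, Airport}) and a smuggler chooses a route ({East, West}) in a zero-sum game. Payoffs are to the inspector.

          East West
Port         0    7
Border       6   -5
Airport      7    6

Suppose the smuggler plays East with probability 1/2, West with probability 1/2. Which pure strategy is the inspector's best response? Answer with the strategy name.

Expected payoff of Port: (1/2)·0 + (1/2)·7 = 7/2.
Expected payoff of Border: (1/2)·6 + (1/2)·(-5) = 1/2.
Expected payoff of Airport: (1/2)·7 + (1/2)·6 = 13/2.
The largest is 13/2, so the inspector's best response is Airport.

Airport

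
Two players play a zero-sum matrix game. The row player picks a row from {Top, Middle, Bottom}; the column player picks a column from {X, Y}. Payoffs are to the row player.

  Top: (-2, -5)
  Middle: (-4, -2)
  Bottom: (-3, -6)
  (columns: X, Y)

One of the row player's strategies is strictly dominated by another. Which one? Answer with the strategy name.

Bottom

Top gives a strictly higher payoff than Bottom against every column: -2 > -3, -5 > -6.
So Bottom is strictly dominated and the row player never plays it.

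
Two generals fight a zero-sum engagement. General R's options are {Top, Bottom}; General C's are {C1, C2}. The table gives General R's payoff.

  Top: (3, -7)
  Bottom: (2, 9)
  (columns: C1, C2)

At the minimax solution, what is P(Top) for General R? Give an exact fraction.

7/17

Row minima: Top → -7, Bottom → 2; maximin = 2.
Column maxima: C1 → 3, C2 → 9; minimax = 3.
2 ≠ 3, so there is no saddle point; optimal play is mixed.
Let General R play Top with probability p. Expected payoff against C1: 3p + 2(1−p) = p + 2; against C2: (-7)p + 9(1−p) = −16p + 9.
Setting these equal: p + 2 = −16p + 9 ⇒ 17p = 7 ⇒ p = 7/17, and the value is (1)·(7/17) + 2 = 41/17.
For General C: with q = P(C1), equating Top's and Bottom's payoffs gives 10q − 7 = −7q + 9 ⇒ q = 16/17.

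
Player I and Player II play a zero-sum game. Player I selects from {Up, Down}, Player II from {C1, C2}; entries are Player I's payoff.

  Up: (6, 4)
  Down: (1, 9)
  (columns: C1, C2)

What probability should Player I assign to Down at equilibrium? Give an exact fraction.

Row minima: Up → 4, Down → 1; maximin = 4.
Column maxima: C1 → 6, C2 → 9; minimax = 6.
4 ≠ 6, so there is no saddle point; optimal play is mixed.
Let Player I play Up with probability p. Expected payoff against C1: 6p + 1(1−p) = 5p + 1; against C2: 4p + 9(1−p) = −5p + 9.
Setting these equal: 5p + 1 = −5p + 9 ⇒ 10p = 8 ⇒ p = 4/5, and the value is (5)·(4/5) + 1 = 5.
For Player II: with q = P(C1), equating Up's and Down's payoffs gives 2q + 4 = −8q + 9 ⇒ q = 1/2.

1/5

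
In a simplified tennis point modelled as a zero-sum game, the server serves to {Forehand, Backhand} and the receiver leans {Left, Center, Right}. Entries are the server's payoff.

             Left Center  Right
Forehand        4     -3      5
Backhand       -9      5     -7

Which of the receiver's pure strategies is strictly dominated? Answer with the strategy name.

Left holds the server's payoff strictly below Right in every row: 4 < 5, -9 < -7.
So Right is strictly dominated for the receiver.

Right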